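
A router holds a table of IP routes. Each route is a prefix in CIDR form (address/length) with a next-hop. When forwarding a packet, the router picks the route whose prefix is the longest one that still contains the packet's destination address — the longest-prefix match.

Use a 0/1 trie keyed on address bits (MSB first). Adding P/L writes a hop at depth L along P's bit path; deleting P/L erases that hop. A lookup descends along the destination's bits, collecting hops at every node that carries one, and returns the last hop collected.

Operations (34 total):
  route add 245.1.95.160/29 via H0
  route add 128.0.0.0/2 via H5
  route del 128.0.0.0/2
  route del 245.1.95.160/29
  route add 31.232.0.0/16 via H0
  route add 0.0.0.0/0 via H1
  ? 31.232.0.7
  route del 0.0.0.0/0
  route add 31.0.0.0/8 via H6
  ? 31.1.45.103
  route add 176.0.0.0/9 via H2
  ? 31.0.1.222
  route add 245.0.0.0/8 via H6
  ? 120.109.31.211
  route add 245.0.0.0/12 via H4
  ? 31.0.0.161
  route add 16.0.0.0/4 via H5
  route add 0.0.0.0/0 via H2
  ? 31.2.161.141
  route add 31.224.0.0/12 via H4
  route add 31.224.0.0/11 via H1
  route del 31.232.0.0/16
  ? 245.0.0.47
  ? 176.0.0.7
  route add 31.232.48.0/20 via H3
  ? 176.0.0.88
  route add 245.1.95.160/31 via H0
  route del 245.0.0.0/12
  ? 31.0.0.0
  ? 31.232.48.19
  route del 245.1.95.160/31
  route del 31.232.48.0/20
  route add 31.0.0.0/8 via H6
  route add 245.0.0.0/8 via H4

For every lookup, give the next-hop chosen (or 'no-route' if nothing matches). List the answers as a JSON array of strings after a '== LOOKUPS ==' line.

Apply in order:
  add 245.1.95.160/29 -> H0 at depth 29
  add 128.0.0.0/2 -> H5 at depth 2
  del 128.0.0.0/2 (clear depth 2)
  del 245.1.95.160/29 (clear depth 29)
  add 31.232.0.0/16 -> H0 at depth 16
  add 0.0.0.0/0 -> H1 at depth 0
  Q 31.232.0.7: descend 0001111111101000 ; hops seen [H1,H0] ; pick H0
  del 0.0.0.0/0 (clear depth 0)
  add 31.0.0.0/8 -> H6 at depth 8
  Q 31.1.45.103: descend 00011111 ; hops seen [H6] ; pick H6
  add 176.0.0.0/9 -> H2 at depth 9
  Q 31.0.1.222: descend 00011111 ; hops seen [H6] ; pick H6
  add 245.0.0.0/8 -> H6 at depth 8
  Q 120.109.31.211: descend 0 ; hops seen [∅] ; pick no-route
  add 245.0.0.0/12 -> H4 at depth 12
  Q 31.0.0.161: descend 00011111 ; hops seen [H6] ; pick H6
  add 16.0.0.0/4 -> H5 at depth 4
  add 0.0.0.0/0 -> H2 at depth 0
  Q 31.2.161.141: descend 00011111 ; hops seen [H2,H5,H6] ; pick H6
  add 31.224.0.0/12 -> H4 at depth 12
  add 31.224.0.0/11 -> H1 at depth 11
  del 31.232.0.0/16 (clear depth 16)
  Q 245.0.0.47: descend 111101010000000 ; hops seen [H2,H6,H4] ; pick H4
  Q 176.0.0.7: descend 101100000 ; hops seen [H2,H2] ; pick H2
  add 31.232.48.0/20 -> H3 at depth 20
  Q 176.0.0.88: descend 101100000 ; hops seen [H2,H2] ; pick H2
  add 245.1.95.160/31 -> H0 at depth 31
  del 245.0.0.0/12 (clear depth 12)
  Q 31.0.0.0: descend 00011111 ; hops seen [H2,H5,H6] ; pick H6
  Q 31.232.48.19: descend 00011111111010000011 ; hops seen [H2,H5,H6,H1,H4,H3] ; pick H3
  del 245.1.95.160/31 (clear depth 31)
  del 31.232.48.0/20 (clear depth 20)
  add 31.0.0.0/8 -> H6 at depth 8
  add 245.0.0.0/8 -> H4 at depth 8

== LOOKUPS ==
["H0","H6","H6","no-route","H6","H6","H4","H2","H2","H6","H3"]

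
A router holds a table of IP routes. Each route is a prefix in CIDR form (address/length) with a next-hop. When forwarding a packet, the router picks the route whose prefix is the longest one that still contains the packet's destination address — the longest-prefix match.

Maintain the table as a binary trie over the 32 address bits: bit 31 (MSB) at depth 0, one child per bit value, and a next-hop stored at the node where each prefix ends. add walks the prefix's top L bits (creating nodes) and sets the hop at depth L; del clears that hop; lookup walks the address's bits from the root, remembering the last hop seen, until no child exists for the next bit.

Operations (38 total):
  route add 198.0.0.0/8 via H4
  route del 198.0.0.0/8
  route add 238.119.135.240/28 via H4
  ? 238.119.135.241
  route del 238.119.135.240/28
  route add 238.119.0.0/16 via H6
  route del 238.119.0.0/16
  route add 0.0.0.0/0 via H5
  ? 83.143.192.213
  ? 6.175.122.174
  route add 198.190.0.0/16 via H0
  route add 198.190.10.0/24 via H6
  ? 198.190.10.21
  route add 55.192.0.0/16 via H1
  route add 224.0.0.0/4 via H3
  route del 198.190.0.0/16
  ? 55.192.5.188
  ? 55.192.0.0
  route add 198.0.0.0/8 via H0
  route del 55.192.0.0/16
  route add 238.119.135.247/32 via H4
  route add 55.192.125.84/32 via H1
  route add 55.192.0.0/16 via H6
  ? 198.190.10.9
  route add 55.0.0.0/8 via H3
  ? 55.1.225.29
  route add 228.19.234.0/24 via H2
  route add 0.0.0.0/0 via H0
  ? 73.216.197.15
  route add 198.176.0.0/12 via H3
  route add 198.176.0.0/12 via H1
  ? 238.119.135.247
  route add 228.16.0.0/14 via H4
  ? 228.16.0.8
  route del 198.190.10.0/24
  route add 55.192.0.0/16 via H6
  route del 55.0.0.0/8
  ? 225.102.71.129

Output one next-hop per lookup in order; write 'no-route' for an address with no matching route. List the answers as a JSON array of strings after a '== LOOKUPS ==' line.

Apply in order:
  + 198.0.0.0/8 (H4) depth=8
  - 198.0.0.0/8 clear@8
  + 238.119.135.240/28 (H4) depth=28
  Q 238.119.135.241: descend 1110111001110111100001111111 ; hops seen [H4] ; pick H4
  - 238.119.135.240/28 clear@28
  + 238.119.0.0/16 (H6) depth=16
  - 238.119.0.0/16 clear@16
  + 0.0.0.0/0 (H5) depth=0
  Q 83.143.192.213: descend ε ; hops seen [H5] ; pick H5
  Q 6.175.122.174: descend ε ; hops seen [H5] ; pick H5
  + 198.190.0.0/16 (H0) depth=16
  + 198.190.10.0/24 (H6) depth=24
  Q 198.190.10.21: descend 110001101011111000001010 ; hops seen [H5,H0,H6] ; pick H6
  + 55.192.0.0/16 (H1) depth=16
  + 224.0.0.0/4 (H3) depth=4
  - 198.190.0.0/16 clear@16
  Q 55.192.5.188: descend 0011011111000000 ; hops seen [H5,H1] ; pick H1
  Q 55.192.0.0: descend 0011011111000000 ; hops seen [H5,H1] ; pick H1
  + 198.0.0.0/8 (H0) depth=8
  - 55.192.0.0/16 clear@16
  + 238.119.135.247/32 (H4) depth=32
  + 55.192.125.84/32 (H1) depth=32
  + 55.192.0.0/16 (H6) depth=16
  Q 198.190.10.9: descend 110001101011111000001010 ; hops seen [H5,H0,H6] ; pick H6
  + 55.0.0.0/8 (H3) depth=8
  Q 55.1.225.29: descend 00110111 ; hops seen [H5,H3] ; pick H3
  + 228.19.234.0/24 (H2) depth=24
  + 0.0.0.0/0 (H0) depth=0
  Q 73.216.197.15: descend 0 ; hops seen [H0] ; pick H0
  + 198.176.0.0/12 (H3) depth=12
  + 198.176.0.0/12 (H1) depth=12
  Q 238.119.135.247: descend 11101110011101111000011111110111 ; hops seen [H0,H3,H4] ; pick H4
  + 228.16.0.0/14 (H4) depth=14
  Q 228.16.0.8: descend 11100100000100 ; hops seen [H0,H3,H4] ; pick H4
  - 198.190.10.0/24 clear@24
  + 55.192.0.0/16 (H6) depth=16
  - 55.0.0.0/8 clear@8
  Q 225.102.71.129: descend 11100 ; hops seen [H0,H3] ; pick H3

== LOOKUPS ==
["H4","H5","H5","H6","H1","H1","H6","H3","H0","H4","H4","H3"]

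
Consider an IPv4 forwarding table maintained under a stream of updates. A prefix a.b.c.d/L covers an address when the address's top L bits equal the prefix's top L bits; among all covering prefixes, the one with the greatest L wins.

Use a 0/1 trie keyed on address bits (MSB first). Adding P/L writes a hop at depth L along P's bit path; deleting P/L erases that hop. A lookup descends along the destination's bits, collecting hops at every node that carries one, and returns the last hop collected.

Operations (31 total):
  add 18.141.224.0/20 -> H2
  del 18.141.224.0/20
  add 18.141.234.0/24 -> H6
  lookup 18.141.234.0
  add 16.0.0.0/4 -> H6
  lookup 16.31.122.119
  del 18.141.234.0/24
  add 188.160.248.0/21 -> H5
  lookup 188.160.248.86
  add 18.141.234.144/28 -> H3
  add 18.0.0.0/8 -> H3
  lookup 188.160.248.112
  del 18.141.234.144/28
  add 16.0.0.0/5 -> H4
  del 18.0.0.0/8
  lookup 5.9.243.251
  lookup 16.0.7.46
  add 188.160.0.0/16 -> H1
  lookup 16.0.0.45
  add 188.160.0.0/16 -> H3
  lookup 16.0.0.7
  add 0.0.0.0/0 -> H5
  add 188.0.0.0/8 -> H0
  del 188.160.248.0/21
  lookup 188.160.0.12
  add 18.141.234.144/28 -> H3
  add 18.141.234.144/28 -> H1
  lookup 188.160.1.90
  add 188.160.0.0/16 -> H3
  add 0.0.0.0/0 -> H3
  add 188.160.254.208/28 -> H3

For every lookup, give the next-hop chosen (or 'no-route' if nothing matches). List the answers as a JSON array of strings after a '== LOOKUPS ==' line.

Process each operation:
  + 18.141.224.0/20 (H2) depth=20
  del 18.141.224.0/20 (clear depth 20)
  + 18.141.234.0/24 (H6) depth=24
  lookup 18.141.234.0: bits 000100101000110111101010 walk d0:-→d1:-→d2:-→d3:-→d4:-→d5:-→d6:-→d7:-→d8:-→d9:-→d10:-→d11:-→d12:-→d13:-→d14:-→d15:-→d16:-→d17:-→d18:-→d19:-→d20:-→d21:-→d22:-→d23:-→d24:H6 -> H6
  + 16.0.0.0/4 (H6) depth=4
  lookup 16.31.122.119: bits 000100 walk d0:-→d1:-→d2:-→d3:-→d4:H6→d5:-→d6:- -> H6
  del 18.141.234.0/24 (clear depth 24)
  + 188.160.248.0/21 (H5) depth=21
  lookup 188.160.248.86: bits 101111001010000011111 walk d0:-→d1:-→d2:-→d3:-→d4:-→d5:-→d6:-→d7:-→d8:-→d9:-→d10:-→d11:-→d12:-→d13:-→d14:-→d15:-→d16:-→d17:-→d18:-→d19:-→d20:-→d21:H5 -> H5
  + 18.141.234.144/28 (H3) depth=28
  + 18.0.0.0/8 (H3) depth=8
  lookup 188.160.248.112: bits 101111001010000011111 walk d0:-→d1:-→d2:-→d3:-→d4:-→d5:-→d6:-→d7:-→d8:-→d9:-→d10:-→d11:-→d12:-→d13:-→d14:-→d15:-→d16:-→d17:-→d18:-→d19:-→d20:-→d21:H5 -> H5
  del 18.141.234.144/28 (clear depth 28)
  + 16.0.0.0/5 (H4) depth=5
  del 18.0.0.0/8 (clear depth 8)
  lookup 5.9.243.251: bits 000 walk d0:-→d1:-→d2:-→d3:- -> no-route
  lookup 16.0.7.46: bits 000100 walk d0:-→d1:-→d2:-→d3:-→d4:H6→d5:H4→d6:- -> H4
  + 188.160.0.0/16 (H1) depth=16
  lookup 16.0.0.45: bits 000100 walk d0:-→d1:-→d2:-→d3:-→d4:H6→d5:H4→d6:- -> H4
  + 188.160.0.0/16 (H3) depth=16
  lookup 16.0.0.7: bits 000100 walk d0:-→d1:-→d2:-→d3:-→d4:H6→d5:H4→d6:- -> H4
  + 0.0.0.0/0 (H5) depth=0
  + 188.0.0.0/8 (H0) depth=8
  del 188.160.248.0/21 (clear depth 21)
  lookup 188.160.0.12: bits 1011110010100000 walk d0:H5→d1:-→d2:-→d3:-→d4:-→d5:-→d6:-→d7:-→d8:H0→d9:-→d10:-→d11:-→d12:-→d13:-→d14:-→d15:-→d16:H3 -> H3
  + 18.141.234.144/28 (H3) depth=28
  + 18.141.234.144/28 (H1) depth=28
  lookup 188.160.1.90: bits 1011110010100000 walk d0:H5→d1:-→d2:-→d3:-→d4:-→d5:-→d6:-→d7:-→d8:H0→d9:-→d10:-→d11:-→d12:-→d13:-→d14:-→d15:-→d16:H3 -> H3
  + 188.160.0.0/16 (H3) depth=16
  + 0.0.0.0/0 (H3) depth=0
  + 188.160.254.208/28 (H3) depth=28

== LOOKUPS ==
["H6","H6","H5","H5","no-route","H4","H4","H4","H3","H3"]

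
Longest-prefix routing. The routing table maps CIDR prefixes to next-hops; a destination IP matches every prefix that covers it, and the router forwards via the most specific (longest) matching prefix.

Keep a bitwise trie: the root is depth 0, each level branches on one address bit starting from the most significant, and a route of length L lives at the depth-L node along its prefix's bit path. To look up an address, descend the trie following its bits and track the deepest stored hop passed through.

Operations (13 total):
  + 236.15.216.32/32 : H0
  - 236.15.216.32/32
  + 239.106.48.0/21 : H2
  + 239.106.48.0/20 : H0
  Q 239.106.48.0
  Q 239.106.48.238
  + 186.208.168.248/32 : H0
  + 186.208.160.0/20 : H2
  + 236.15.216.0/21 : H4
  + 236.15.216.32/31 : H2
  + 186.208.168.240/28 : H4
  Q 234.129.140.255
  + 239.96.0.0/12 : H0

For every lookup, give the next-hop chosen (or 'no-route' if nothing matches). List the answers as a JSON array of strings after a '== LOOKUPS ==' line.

Process each operation:
  + 236.15.216.32/32 (H0) depth=32
  - 236.15.216.32/32 clear@32
  + 239.106.48.0/21 (H2) depth=21
  + 239.106.48.0/20 (H0) depth=20
  Q 239.106.48.0: descend 111011110110101000110 ; hops seen [H0,H2] ; pick H2
  Q 239.106.48.238: descend 111011110110101000110 ; hops seen [H0,H2] ; pick H2
  + 186.208.168.248/32 (H0) depth=32
  + 186.208.160.0/20 (H2) depth=20
  + 236.15.216.0/21 (H4) depth=21
  + 236.15.216.32/31 (H2) depth=31
  + 186.208.168.240/28 (H4) depth=28
  Q 234.129.140.255: descend 11101 ; hops seen [∅] ; pick no-route
  + 239.96.0.0/12 (H0) depth=12

== LOOKUPS ==
["H2","H2","no-route"]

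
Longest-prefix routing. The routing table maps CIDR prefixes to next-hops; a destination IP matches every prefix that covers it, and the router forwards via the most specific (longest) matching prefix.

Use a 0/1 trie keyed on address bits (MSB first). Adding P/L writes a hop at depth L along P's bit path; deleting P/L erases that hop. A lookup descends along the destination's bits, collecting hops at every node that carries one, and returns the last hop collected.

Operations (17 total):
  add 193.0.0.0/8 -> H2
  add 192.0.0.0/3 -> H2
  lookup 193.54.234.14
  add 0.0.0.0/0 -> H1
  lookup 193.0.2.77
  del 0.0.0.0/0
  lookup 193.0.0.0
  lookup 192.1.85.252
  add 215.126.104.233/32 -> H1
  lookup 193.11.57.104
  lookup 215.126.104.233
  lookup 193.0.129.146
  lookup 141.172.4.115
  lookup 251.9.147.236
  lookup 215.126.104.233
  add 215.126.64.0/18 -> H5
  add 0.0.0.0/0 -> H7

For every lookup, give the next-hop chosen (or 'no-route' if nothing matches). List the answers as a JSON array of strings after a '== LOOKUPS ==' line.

Process each operation:
  + 193.0.0.0/8 (H2) depth=8
  + 192.0.0.0/3 (H2) depth=3
  ? 193.54.234.14  path d0:-→d1:-→d2:-→d3:H2→d4:-→d5:-→d6:-→d7:-→d8:H2  best=H2
  + 0.0.0.0/0 (H1) depth=0
  ? 193.0.2.77  path d0:H1→d1:-→d2:-→d3:H2→d4:-→d5:-→d6:-→d7:-→d8:H2  best=H2
  - 0.0.0.0/0 clear@0
  ? 193.0.0.0  path d0:-→d1:-→d2:-→d3:H2→d4:-→d5:-→d6:-→d7:-→d8:H2  best=H2
  ? 192.1.85.252  path d0:-→d1:-→d2:-→d3:H2→d4:-→d5:-→d6:-→d7:-  best=H2
  + 215.126.104.233/32 (H1) depth=32
  ? 193.11.57.104  path d0:-→d1:-→d2:-→d3:H2→d4:-→d5:-→d6:-→d7:-→d8:H2  best=H2
  ? 215.126.104.233  path d0:-→d1:-→d2:-→d3:H2→d4:-→d5:-→d6:-→d7:-→d8:-→d9:-→d10:-→d11:-→d12:-→d13:-→d14:-→d15:-→d16:-→d17:-→d18:-→d19:-→d20:-→d21:-→d22:-→d23:-→d24:-→d25:-→d26:-→d27:-→d28:-→d29:-→d30:-→d31:-→d32:H1  best=H1
  ? 193.0.129.146  path d0:-→d1:-→d2:-→d3:H2→d4:-→d5:-→d6:-→d7:-→d8:H2  best=H2
  ? 141.172.4.115  path d0:-→d1:-  best=no-route
  ? 251.9.147.236  path d0:-→d1:-→d2:-  best=no-route
  ? 215.126.104.233  path d0:-→d1:-→d2:-→d3:H2→d4:-→d5:-→d6:-→d7:-→d8:-→d9:-→d10:-→d11:-→d12:-→d13:-→d14:-→d15:-→d16:-→d17:-→d18:-→d19:-→d20:-→d21:-→d22:-→d23:-→d24:-→d25:-→d26:-→d27:-→d28:-→d29:-→d30:-→d31:-→d32:H1  best=H1
  + 215.126.64.0/18 (H5) depth=18
  + 0.0.0.0/0 (H7) depth=0

== LOOKUPS ==
["H2","H2","H2","H2","H2","H1","H2","no-route","no-route","H1"]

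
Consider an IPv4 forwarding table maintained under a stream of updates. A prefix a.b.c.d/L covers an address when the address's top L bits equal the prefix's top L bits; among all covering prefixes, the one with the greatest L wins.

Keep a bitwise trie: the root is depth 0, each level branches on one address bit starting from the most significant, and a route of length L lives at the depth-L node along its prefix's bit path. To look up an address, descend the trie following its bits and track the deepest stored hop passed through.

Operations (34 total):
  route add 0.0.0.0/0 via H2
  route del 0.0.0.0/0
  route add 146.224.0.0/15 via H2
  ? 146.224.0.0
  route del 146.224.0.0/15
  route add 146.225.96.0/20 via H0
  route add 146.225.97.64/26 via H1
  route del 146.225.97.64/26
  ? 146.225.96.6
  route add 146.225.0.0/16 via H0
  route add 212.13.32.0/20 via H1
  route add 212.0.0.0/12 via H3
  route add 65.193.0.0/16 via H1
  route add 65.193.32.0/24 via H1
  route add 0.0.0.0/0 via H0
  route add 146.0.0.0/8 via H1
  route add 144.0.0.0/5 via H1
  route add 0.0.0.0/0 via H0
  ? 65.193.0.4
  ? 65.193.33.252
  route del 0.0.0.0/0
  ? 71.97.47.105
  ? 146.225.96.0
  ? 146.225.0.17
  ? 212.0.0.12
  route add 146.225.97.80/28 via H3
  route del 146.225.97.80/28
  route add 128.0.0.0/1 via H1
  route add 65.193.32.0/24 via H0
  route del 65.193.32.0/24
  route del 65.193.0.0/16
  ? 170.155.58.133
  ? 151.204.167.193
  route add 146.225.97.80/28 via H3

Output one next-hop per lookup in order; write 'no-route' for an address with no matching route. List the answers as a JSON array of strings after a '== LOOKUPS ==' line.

Process each operation:
  add 0.0.0.0/0 -> H2 at depth 0
  - 0.0.0.0/0 clear@0
  add 146.224.0.0/15 -> H2 at depth 15
  lookup 146.224.0.0: bits 100100101110000 walk d0:-→d1:-→d2:-→d3:-→d4:-→d5:-→d6:-→d7:-→d8:-→d9:-→d10:-→d11:-→d12:-→d13:-→d14:-→d15:H2 -> H2
  - 146.224.0.0/15 clear@15
  add 146.225.96.0/20 -> H0 at depth 20
  add 146.225.97.64/26 -> H1 at depth 26
  - 146.225.97.64/26 clear@26
  lookup 146.225.96.6: bits 10010010111000010110000 walk d0:-→d1:-→d2:-→d3:-→d4:-→d5:-→d6:-→d7:-→d8:-→d9:-→d10:-→d11:-→d12:-→d13:-→d14:-→d15:-→d16:-→d17:-→d18:-→d19:-→d20:H0→d21:-→d22:-→d23:- -> H0
  add 146.225.0.0/16 -> H0 at depth 16
  add 212.13.32.0/20 -> H1 at depth 20
  add 212.0.0.0/12 -> H3 at depth 12
  add 65.193.0.0/16 -> H1 at depth 16
  add 65.193.32.0/24 -> H1 at depth 24
  add 0.0.0.0/0 -> H0 at depth 0
  add 146.0.0.0/8 -> H1 at depth 8
  add 144.0.0.0/5 -> H1 at depth 5
  add 0.0.0.0/0 -> H0 at depth 0
  lookup 65.193.0.4: bits 010000011100000100 walk d0:H0→d1:-→d2:-→d3:-→d4:-→d5:-→d6:-→d7:-→d8:-→d9:-→d10:-→d11:-→d12:-→d13:-→d14:-→d15:-→d16:H1→d17:-→d18:- -> H1
  lookup 65.193.33.252: bits 01000001110000010010000 walk d0:H0→d1:-→d2:-→d3:-→d4:-→d5:-→d6:-→d7:-→d8:-→d9:-→d10:-→d11:-→d12:-→d13:-→d14:-→d15:-→d16:H1→d17:-→d18:-→d19:-→d20:-→d21:-→d22:-→d23:- -> H1
  - 0.0.0.0/0 clear@0
  lookup 71.97.47.105: bits 01000 walk d0:-→d1:-→d2:-→d3:-→d4:-→d5:- -> no-route
  lookup 146.225.96.0: bits 10010010111000010110000 walk d0:-→d1:-→d2:-→d3:-→d4:-→d5:H1→d6:-→d7:-→d8:H1→d9:-→d10:-→d11:-→d12:-→d13:-→d14:-→d15:-→d16:H0→d17:-→d18:-→d19:-→d20:H0→d21:-→d22:-→d23:- -> H0
  lookup 146.225.0.17: bits 10010010111000010 walk d0:-→d1:-→d2:-→d3:-→d4:-→d5:H1→d6:-→d7:-→d8:H1→d9:-→d10:-→d11:-→d12:-→d13:-→d14:-→d15:-→d16:H0→d17:- -> H0
  lookup 212.0.0.12: bits 110101000000 walk d0:-→d1:-→d2:-→d3:-→d4:-→d5:-→d6:-→d7:-→d8:-→d9:-→d10:-→d11:-→d12:H3 -> H3
  add 146.225.97.80/28 -> H3 at depth 28
  - 146.225.97.80/28 clear@28
  add 128.0.0.0/1 -> H1 at depth 1
  add 65.193.32.0/24 -> H0 at depth 24
  - 65.193.32.0/24 clear@24
  - 65.193.0.0/16 clear@16
  lookup 170.155.58.133: bits 10 walk d0:-→d1:H1→d2:- -> H1
  lookup 151.204.167.193: bits 10010 walk d0:-→d1:H1→d2:-→d3:-→d4:-→d5:H1 -> H1
  add 146.225.97.80/28 -> H3 at depth 28

== LOOKUPS ==
["H2","H0","H1","H1","no-route","H0","H0","H3","H1","H1"]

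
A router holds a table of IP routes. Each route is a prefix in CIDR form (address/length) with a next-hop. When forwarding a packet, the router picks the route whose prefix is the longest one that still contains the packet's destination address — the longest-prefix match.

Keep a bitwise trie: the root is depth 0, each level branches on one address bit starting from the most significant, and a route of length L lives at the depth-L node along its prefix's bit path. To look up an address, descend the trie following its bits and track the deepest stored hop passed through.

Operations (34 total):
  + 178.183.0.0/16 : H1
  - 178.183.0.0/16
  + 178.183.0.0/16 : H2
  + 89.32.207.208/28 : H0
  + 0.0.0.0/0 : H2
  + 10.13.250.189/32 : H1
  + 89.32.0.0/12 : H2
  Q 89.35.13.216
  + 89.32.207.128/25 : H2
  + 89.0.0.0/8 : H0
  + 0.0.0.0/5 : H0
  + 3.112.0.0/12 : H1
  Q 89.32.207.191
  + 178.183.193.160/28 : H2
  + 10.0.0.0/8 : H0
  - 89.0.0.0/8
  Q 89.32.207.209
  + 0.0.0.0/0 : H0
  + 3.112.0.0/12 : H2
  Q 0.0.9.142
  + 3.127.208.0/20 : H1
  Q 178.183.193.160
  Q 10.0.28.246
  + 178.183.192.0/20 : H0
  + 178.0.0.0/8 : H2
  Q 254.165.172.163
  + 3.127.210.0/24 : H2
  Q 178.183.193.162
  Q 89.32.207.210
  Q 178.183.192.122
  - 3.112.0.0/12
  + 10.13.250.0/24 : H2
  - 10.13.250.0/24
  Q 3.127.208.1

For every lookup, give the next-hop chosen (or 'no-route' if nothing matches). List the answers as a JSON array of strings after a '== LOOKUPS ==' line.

Trace:
  + 178.183.0.0/16 (H1) depth=16
  del 178.183.0.0/16 (clear depth 16)
  + 178.183.0.0/16 (H2) depth=16
  + 89.32.207.208/28 (H0) depth=28
  + 0.0.0.0/0 (H2) depth=0
  + 10.13.250.189/32 (H1) depth=32
  + 89.32.0.0/12 (H2) depth=12
  Q 89.35.13.216: descend 01011001001000 ; hops seen [H2,H2] ; pick H2
  + 89.32.207.128/25 (H2) depth=25
  + 89.0.0.0/8 (H0) depth=8
  + 0.0.0.0/5 (H0) depth=5
  + 3.112.0.0/12 (H1) depth=12
  Q 89.32.207.191: descend 0101100100100000110011111 ; hops seen [H2,H0,H2,H2] ; pick H2
  + 178.183.193.160/28 (H2) depth=28
  + 10.0.0.0/8 (H0) depth=8
  del 89.0.0.0/8 (clear depth 8)
  Q 89.32.207.209: descend 0101100100100000110011111101 ; hops seen [H2,H2,H2,H0] ; pick H0
  + 0.0.0.0/0 (H0) depth=0
  + 3.112.0.0/12 (H2) depth=12
  Q 0.0.9.142: descend 000000 ; hops seen [H0,H0] ; pick H0
  + 3.127.208.0/20 (H1) depth=20
  Q 178.183.193.160: descend 1011001010110111110000011010 ; hops seen [H0,H2,H2] ; pick H2
  Q 10.0.28.246: descend 000010100000 ; hops seen [H0,H0] ; pick H0
  + 178.183.192.0/20 (H0) depth=20
  + 178.0.0.0/8 (H2) depth=8
  Q 254.165.172.163: descend 1 ; hops seen [H0] ; pick H0
  + 3.127.210.0/24 (H2) depth=24
  Q 178.183.193.162: descend 1011001010110111110000011010 ; hops seen [H0,H2,H2,H0,H2] ; pick H2
  Q 89.32.207.210: descend 0101100100100000110011111101 ; hops seen [H0,H2,H2,H0] ; pick H0
  Q 178.183.192.122: descend 10110010101101111100000 ; hops seen [H0,H2,H2,H0] ; pick H0
  del 3.112.0.0/12 (clear depth 12)
  + 10.13.250.0/24 (H2) depth=24
  del 10.13.250.0/24 (clear depth 24)
  Q 3.127.208.1: descend 0000001101111111110100 ; hops seen [H0,H0,H1] ; pick H1

== LOOKUPS ==
["H2","H2","H0","H0","H2","H0","H0","H2","H0","H0","H1"]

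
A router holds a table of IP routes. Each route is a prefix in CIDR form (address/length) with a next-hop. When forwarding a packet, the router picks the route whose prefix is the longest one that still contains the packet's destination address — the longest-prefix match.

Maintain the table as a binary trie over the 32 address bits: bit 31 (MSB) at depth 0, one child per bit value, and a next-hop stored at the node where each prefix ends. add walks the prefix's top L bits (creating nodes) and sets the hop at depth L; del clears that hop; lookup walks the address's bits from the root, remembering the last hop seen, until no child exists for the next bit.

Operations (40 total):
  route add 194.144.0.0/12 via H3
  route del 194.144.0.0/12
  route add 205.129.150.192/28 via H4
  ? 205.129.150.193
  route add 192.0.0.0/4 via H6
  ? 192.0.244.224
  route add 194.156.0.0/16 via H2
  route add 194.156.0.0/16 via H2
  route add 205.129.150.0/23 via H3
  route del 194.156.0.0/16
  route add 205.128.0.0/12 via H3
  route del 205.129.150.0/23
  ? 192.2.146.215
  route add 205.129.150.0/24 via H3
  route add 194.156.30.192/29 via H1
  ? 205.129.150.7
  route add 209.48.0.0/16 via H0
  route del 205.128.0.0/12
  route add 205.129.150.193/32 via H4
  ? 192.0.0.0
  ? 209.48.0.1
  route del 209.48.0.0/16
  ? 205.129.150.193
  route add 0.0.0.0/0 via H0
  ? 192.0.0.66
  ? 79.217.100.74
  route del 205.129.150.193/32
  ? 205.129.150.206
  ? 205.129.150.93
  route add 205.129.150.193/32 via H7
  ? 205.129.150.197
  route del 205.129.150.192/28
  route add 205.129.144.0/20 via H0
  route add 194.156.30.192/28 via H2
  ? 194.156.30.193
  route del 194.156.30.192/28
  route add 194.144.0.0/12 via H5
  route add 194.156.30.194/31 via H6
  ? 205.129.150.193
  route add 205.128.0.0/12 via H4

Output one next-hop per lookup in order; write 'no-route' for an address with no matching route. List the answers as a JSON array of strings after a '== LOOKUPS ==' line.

Apply in order:
  add 194.144.0.0/12 -> H3 at depth 12
  - 194.144.0.0/12 clear@12
  add 205.129.150.192/28 -> H4 at depth 28
  ? 205.129.150.193  path d0:-→d1:-→d2:-→d3:-→d4:-→d5:-→d6:-→d7:-→d8:-→d9:-→d10:-→d11:-→d12:-→d13:-→d14:-→d15:-→d16:-→d17:-→d18:-→d19:-→d20:-→d21:-→d22:-→d23:-→d24:-→d25:-→d26:-→d27:-→d28:H4  best=H4
  add 192.0.0.0/4 -> H6 at depth 4
  ? 192.0.244.224  path d0:-→d1:-→d2:-→d3:-→d4:H6→d5:-→d6:-  best=H6
  add 194.156.0.0/16 -> H2 at depth 16
  add 194.156.0.0/16 -> H2 at depth 16
  add 205.129.150.0/23 -> H3 at depth 23
  - 194.156.0.0/16 clear@16
  add 205.128.0.0/12 -> H3 at depth 12
  - 205.129.150.0/23 clear@23
  ? 192.2.146.215  path d0:-→d1:-→d2:-→d3:-→d4:H6→d5:-→d6:-  best=H6
  add 205.129.150.0/24 -> H3 at depth 24
  add 194.156.30.192/29 -> H1 at depth 29
  ? 205.129.150.7  path d0:-→d1:-→d2:-→d3:-→d4:H6→d5:-→d6:-→d7:-→d8:-→d9:-→d10:-→d11:-→d12:H3→d13:-→d14:-→d15:-→d16:-→d17:-→d18:-→d19:-→d20:-→d21:-→d22:-→d23:-→d24:H3  best=H3
  add 209.48.0.0/16 -> H0 at depth 16
  - 205.128.0.0/12 clear@12
  add 205.129.150.193/32 -> H4 at depth 32
  ? 192.0.0.0  path d0:-→d1:-→d2:-→d3:-→d4:H6→d5:-→d6:-  best=H6
  ? 209.48.0.1  path d0:-→d1:-→d2:-→d3:-→d4:-→d5:-→d6:-→d7:-→d8:-→d9:-→d10:-→d11:-→d12:-→d13:-→d14:-→d15:-→d16:H0  best=H0
  - 209.48.0.0/16 clear@16
  ? 205.129.150.193  path d0:-→d1:-→d2:-→d3:-→d4:H6→d5:-→d6:-→d7:-→d8:-→d9:-→d10:-→d11:-→d12:-→d13:-→d14:-→d15:-→d16:-→d17:-→d18:-→d19:-→d20:-→d21:-→d22:-→d23:-→d24:H3→d25:-→d26:-→d27:-→d28:H4→d29:-→d30:-→d31:-→d32:H4  best=H4
  add 0.0.0.0/0 -> H0 at depth 0
  ? 192.0.0.66  path d0:H0→d1:-→d2:-→d3:-→d4:H6→d5:-→d6:-  best=H6
  ? 79.217.100.74  path d0:H0  best=H0
  - 205.129.150.193/32 clear@32
  ? 205.129.150.206  path d0:H0→d1:-→d2:-→d3:-→d4:H6→d5:-→d6:-→d7:-→d8:-→d9:-→d10:-→d11:-→d12:-→d13:-→d14:-→d15:-→d16:-→d17:-→d18:-→d19:-→d20:-→d21:-→d22:-→d23:-→d24:H3→d25:-→d26:-→d27:-→d28:H4  best=H4
  ? 205.129.150.93  path d0:H0→d1:-→d2:-→d3:-→d4:H6→d5:-→d6:-→d7:-→d8:-→d9:-→d10:-→d11:-→d12:-→d13:-→d14:-→d15:-→d16:-→d17:-→d18:-→d19:-→d20:-→d21:-→d22:-→d23:-→d24:H3  best=H3
  add 205.129.150.193/32 -> H7 at depth 32
  ? 205.129.150.197  path d0:H0→d1:-→d2:-→d3:-→d4:H6→d5:-→d6:-→d7:-→d8:-→d9:-→d10:-→d11:-→d12:-→d13:-→d14:-→d15:-→d16:-→d17:-→d18:-→d19:-→d20:-→d21:-→d22:-→d23:-→d24:H3→d25:-→d26:-→d27:-→d28:H4→d29:-  best=H4
  - 205.129.150.192/28 clear@28
  add 205.129.144.0/20 -> H0 at depth 20
  add 194.156.30.192/28 -> H2 at depth 28
  ? 194.156.30.193  path d0:H0→d1:-→d2:-→d3:-→d4:H6→d5:-→d6:-→d7:-→d8:-→d9:-→d10:-→d11:-→d12:-→d13:-→d14:-→d15:-→d16:-→d17:-→d18:-→d19:-→d20:-→d21:-→d22:-→d23:-→d24:-→d25:-→d26:-→d27:-→d28:H2→d29:H1  best=H1
  - 194.156.30.192/28 clear@28
  add 194.144.0.0/12 -> H5 at depth 12
  add 194.156.30.194/31 -> H6 at depth 31
  ? 205.129.150.193  path d0:H0→d1:-→d2:-→d3:-→d4:H6→d5:-→d6:-→d7:-→d8:-→d9:-→d10:-→d11:-→d12:-→d13:-→d14:-→d15:-→d16:-→d17:-→d18:-→d19:-→d20:H0→d21:-→d22:-→d23:-→d24:H3→d25:-→d26:-→d27:-→d28:-→d29:-→d30:-→d31:-→d32:H7  best=H7
  add 205.128.0.0/12 -> H4 at depth 12

== LOOKUPS ==
["H4","H6","H6","H3","H6","H0","H4","H6","H0","H4","H3","H4","H1","H7"]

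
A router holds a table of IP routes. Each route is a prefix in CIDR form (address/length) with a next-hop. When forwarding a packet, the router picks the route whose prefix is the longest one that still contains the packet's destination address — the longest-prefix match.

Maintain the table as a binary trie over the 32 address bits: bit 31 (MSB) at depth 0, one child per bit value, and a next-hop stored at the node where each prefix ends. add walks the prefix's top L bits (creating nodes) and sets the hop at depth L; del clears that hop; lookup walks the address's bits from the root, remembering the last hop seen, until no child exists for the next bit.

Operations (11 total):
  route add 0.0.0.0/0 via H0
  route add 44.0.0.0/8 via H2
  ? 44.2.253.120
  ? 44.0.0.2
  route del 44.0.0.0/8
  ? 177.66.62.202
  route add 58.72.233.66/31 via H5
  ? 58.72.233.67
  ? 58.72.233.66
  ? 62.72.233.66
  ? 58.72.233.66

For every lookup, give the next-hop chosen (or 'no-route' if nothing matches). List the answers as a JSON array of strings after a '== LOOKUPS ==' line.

Trace:
  + 0.0.0.0/0 (H0) depth=0
  + 44.0.0.0/8 (H2) depth=8
  Q 44.2.253.120: descend 00101100 ; hops seen [H0,H2] ; pick H2
  Q 44.0.0.2: descend 00101100 ; hops seen [H0,H2] ; pick H2
  del 44.0.0.0/8 (clear depth 8)
  Q 177.66.62.202: descend ε ; hops seen [H0] ; pick H0
  + 58.72.233.66/31 (H5) depth=31
  Q 58.72.233.67: descend 0011101001001000111010010100001 ; hops seen [H0,H5] ; pick H5
  Q 58.72.233.66: descend 0011101001001000111010010100001 ; hops seen [H0,H5] ; pick H5
  Q 62.72.233.66: descend 00111 ; hops seen [H0] ; pick H0
  Q 58.72.233.66: descend 0011101001001000111010010100001 ; hops seen [H0,H5] ; pick H5

== LOOKUPS ==
["H2","H2","H0","H5","H5","H0","H5"]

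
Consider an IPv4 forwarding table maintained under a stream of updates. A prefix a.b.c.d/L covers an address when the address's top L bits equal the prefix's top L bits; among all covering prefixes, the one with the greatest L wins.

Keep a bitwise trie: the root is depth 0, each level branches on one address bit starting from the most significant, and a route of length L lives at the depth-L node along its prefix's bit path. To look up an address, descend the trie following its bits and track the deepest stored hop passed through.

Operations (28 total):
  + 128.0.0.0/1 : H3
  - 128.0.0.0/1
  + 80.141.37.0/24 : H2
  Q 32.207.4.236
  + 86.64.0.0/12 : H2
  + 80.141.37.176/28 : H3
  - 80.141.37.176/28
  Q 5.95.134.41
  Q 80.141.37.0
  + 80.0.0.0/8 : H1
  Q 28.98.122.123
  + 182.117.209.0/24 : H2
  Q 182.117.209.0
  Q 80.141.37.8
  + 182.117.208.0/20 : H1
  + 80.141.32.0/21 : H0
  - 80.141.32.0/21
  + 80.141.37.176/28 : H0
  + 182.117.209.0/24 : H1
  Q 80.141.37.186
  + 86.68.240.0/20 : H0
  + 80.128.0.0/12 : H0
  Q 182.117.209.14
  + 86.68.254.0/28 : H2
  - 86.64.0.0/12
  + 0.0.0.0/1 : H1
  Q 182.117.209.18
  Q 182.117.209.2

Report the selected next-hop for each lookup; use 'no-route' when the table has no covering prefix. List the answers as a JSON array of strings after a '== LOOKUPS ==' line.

Apply in order:
  add 128.0.0.0/1 -> H3 at depth 1
  del 128.0.0.0/1 (clear depth 1)
  add 80.141.37.0/24 -> H2 at depth 24
  Q 32.207.4.236: descend 0 ; hops seen [∅] ; pick no-route
  add 86.64.0.0/12 -> H2 at depth 12
  add 80.141.37.176/28 -> H3 at depth 28
  del 80.141.37.176/28 (clear depth 28)
  Q 5.95.134.41: descend 0 ; hops seen [∅] ; pick no-route
  Q 80.141.37.0: descend 010100001000110100100101 ; hops seen [H2] ; pick H2
  add 80.0.0.0/8 -> H1 at depth 8
  Q 28.98.122.123: descend 0 ; hops seen [∅] ; pick no-route
  add 182.117.209.0/24 -> H2 at depth 24
  Q 182.117.209.0: descend 101101100111010111010001 ; hops seen [H2] ; pick H2
  Q 80.141.37.8: descend 010100001000110100100101 ; hops seen [H1,H2] ; pick H2
  add 182.117.208.0/20 -> H1 at depth 20
  add 80.141.32.0/21 -> H0 at depth 21
  del 80.141.32.0/21 (clear depth 21)
  add 80.141.37.176/28 -> H0 at depth 28
  add 182.117.209.0/24 -> H1 at depth 24
  Q 80.141.37.186: descend 0101000010001101001001011011 ; hops seen [H1,H2,H0] ; pick H0
  add 86.68.240.0/20 -> H0 at depth 20
  add 80.128.0.0/12 -> H0 at depth 12
  Q 182.117.209.14: descend 101101100111010111010001 ; hops seen [H1,H1] ; pick H1
  add 86.68.254.0/28 -> H2 at depth 28
  del 86.64.0.0/12 (clear depth 12)
  add 0.0.0.0/1 -> H1 at depth 1
  Q 182.117.209.18: descend 101101100111010111010001 ; hops seen [H1,H1] ; pick H1
  Q 182.117.209.2: descend 101101100111010111010001 ; hops seen [H1,H1] ; pick H1

== LOOKUPS ==
["no-route","no-route","H2","no-route","H2","H2","H0","H1","H1","H1"]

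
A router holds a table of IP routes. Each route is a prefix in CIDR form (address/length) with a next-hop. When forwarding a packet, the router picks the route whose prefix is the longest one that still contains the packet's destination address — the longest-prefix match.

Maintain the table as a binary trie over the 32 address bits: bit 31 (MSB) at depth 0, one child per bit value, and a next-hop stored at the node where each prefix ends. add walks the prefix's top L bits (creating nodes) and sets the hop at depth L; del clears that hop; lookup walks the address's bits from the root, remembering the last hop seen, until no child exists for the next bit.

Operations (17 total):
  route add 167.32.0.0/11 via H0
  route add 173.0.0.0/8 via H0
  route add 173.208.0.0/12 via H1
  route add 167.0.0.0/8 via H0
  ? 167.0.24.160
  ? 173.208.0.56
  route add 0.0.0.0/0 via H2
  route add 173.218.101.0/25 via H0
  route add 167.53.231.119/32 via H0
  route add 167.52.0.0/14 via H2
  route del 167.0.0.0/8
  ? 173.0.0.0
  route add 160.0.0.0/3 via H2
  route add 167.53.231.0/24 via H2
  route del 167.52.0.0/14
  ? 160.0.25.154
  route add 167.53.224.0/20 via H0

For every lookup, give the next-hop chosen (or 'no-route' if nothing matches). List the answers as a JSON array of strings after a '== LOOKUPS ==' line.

Apply in order:
  add 167.32.0.0/11 -> H0 at depth 11
  add 173.0.0.0/8 -> H0 at depth 8
  add 173.208.0.0/12 -> H1 at depth 12
  add 167.0.0.0/8 -> H0 at depth 8
  Q 167.0.24.160: descend 1010011100 ; hops seen [H0] ; pick H0
  Q 173.208.0.56: descend 101011011101 ; hops seen [H0,H1] ; pick H1
  add 0.0.0.0/0 -> H2 at depth 0
  add 173.218.101.0/25 -> H0 at depth 25
  add 167.53.231.119/32 -> H0 at depth 32
  add 167.52.0.0/14 -> H2 at depth 14
  - 167.0.0.0/8 clear@8
  Q 173.0.0.0: descend 10101101 ; hops seen [H2,H0] ; pick H0
  add 160.0.0.0/3 -> H2 at depth 3
  add 167.53.231.0/24 -> H2 at depth 24
  - 167.52.0.0/14 clear@14
  Q 160.0.25.154: descend 10100 ; hops seen [H2,H2] ; pick H2
  add 167.53.224.0/20 -> H0 at depth 20

== LOOKUPS ==
["H0","H1","H0","H2"]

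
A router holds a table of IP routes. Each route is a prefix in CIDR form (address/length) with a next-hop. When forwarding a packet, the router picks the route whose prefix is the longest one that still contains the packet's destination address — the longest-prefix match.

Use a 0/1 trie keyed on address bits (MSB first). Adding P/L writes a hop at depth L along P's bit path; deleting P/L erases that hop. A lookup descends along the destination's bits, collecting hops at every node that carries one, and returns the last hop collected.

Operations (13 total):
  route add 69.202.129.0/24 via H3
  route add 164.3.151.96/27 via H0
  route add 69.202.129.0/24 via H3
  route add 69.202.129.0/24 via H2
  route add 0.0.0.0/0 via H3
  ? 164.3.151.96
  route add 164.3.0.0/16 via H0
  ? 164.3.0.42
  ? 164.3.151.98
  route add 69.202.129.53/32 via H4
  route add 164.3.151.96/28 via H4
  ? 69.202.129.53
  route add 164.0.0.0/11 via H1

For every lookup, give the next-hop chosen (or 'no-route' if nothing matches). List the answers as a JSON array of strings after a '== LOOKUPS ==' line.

Trace:
  add 69.202.129.0/24 -> H3 at depth 24
  add 164.3.151.96/27 -> H0 at depth 27
  add 69.202.129.0/24 -> H3 at depth 24
  add 69.202.129.0/24 -> H2 at depth 24
  add 0.0.0.0/0 -> H3 at depth 0
  lookup 164.3.151.96: bits 101001000000001110010111011 walk d0:H3→d1:-→d2:-→d3:-→d4:-→d5:-→d6:-→d7:-→d8:-→d9:-→d10:-→d11:-→d12:-→d13:-→d14:-→d15:-→d16:-→d17:-→d18:-→d19:-→d20:-→d21:-→d22:-→d23:-→d24:-→d25:-→d26:-→d27:H0 -> H0
  add 164.3.0.0/16 -> H0 at depth 16
  lookup 164.3.0.42: bits 1010010000000011 walk d0:H3→d1:-→d2:-→d3:-→d4:-→d5:-→d6:-→d7:-→d8:-→d9:-→d10:-→d11:-→d12:-→d13:-→d14:-→d15:-→d16:H0 -> H0
  lookup 164.3.151.98: bits 101001000000001110010111011 walk d0:H3→d1:-→d2:-→d3:-→d4:-→d5:-→d6:-→d7:-→d8:-→d9:-→d10:-→d11:-→d12:-→d13:-→d14:-→d15:-→d16:H0→d17:-→d18:-→d19:-→d20:-→d21:-→d22:-→d23:-→d24:-→d25:-→d26:-→d27:H0 -> H0
  add 69.202.129.53/32 -> H4 at depth 32
  add 164.3.151.96/28 -> H4 at depth 28
  lookup 69.202.129.53: bits 01000101110010101000000100110101 walk d0:H3→d1:-→d2:-→d3:-→d4:-→d5:-→d6:-→d7:-→d8:-→d9:-→d10:-→d11:-→d12:-→d13:-→d14:-→d15:-→d16:-→d17:-→d18:-→d19:-→d20:-→d21:-→d22:-→d23:-→d24:H2→d25:-→d26:-→d27:-→d28:-→d29:-→d30:-→d31:-→d32:H4 -> H4
  add 164.0.0.0/11 -> H1 at depth 11

== LOOKUPS ==
["H0","H0","H0","H4"]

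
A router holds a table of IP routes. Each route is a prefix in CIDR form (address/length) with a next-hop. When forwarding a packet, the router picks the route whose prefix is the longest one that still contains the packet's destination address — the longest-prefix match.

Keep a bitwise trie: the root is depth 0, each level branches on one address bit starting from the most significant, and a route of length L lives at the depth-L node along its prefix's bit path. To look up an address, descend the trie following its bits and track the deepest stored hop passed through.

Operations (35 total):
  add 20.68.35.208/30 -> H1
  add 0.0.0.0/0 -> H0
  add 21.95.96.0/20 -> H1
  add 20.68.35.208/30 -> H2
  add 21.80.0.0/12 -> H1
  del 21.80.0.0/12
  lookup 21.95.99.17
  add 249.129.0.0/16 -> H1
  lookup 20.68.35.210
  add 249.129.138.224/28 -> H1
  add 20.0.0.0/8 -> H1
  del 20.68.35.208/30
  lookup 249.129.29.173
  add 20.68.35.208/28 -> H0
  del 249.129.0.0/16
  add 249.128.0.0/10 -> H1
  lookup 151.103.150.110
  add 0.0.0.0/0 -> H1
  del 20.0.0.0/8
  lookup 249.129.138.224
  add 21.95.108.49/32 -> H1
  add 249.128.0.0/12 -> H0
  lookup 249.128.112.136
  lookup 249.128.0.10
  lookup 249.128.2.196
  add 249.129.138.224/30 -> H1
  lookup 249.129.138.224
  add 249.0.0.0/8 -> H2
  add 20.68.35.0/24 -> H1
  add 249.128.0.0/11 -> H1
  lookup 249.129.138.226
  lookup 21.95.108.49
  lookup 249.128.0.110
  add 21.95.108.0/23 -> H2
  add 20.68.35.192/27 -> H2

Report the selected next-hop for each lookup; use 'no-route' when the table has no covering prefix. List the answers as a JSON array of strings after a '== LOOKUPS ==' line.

Trace:
  + 20.68.35.208/30 (H1) depth=30
  + 0.0.0.0/0 (H0) depth=0
  + 21.95.96.0/20 (H1) depth=20
  + 20.68.35.208/30 (H2) depth=30
  + 21.80.0.0/12 (H1) depth=12
  del 21.80.0.0/12 (clear depth 12)
  Q 21.95.99.17: descend 00010101010111110110 ; hops seen [H0,H1] ; pick H1
  + 249.129.0.0/16 (H1) depth=16
  Q 20.68.35.210: descend 000101000100010000100011110100 ; hops seen [H0,H2] ; pick H2
  + 249.129.138.224/28 (H1) depth=28
  + 20.0.0.0/8 (H1) depth=8
  del 20.68.35.208/30 (clear depth 30)
  Q 249.129.29.173: descend 1111100110000001 ; hops seen [H0,H1] ; pick H1
  + 20.68.35.208/28 (H0) depth=28
  del 249.129.0.0/16 (clear depth 16)
  + 249.128.0.0/10 (H1) depth=10
  Q 151.103.150.110: descend 1 ; hops seen [H0] ; pick H0
  + 0.0.0.0/0 (H1) depth=0
  del 20.0.0.0/8 (clear depth 8)
  Q 249.129.138.224: descend 1111100110000001100010101110 ; hops seen [H1,H1,H1] ; pick H1
  + 21.95.108.49/32 (H1) depth=32
  + 249.128.0.0/12 (H0) depth=12
  Q 249.128.112.136: descend 111110011000000 ; hops seen [H1,H1,H0] ; pick H0
  Q 249.128.0.10: descend 111110011000000 ; hops seen [H1,H1,H0] ; pick H0
  Q 249.128.2.196: descend 111110011000000 ; hops seen [H1,H1,H0] ; pick H0
  + 249.129.138.224/30 (H1) depth=30
  Q 249.129.138.224: descend 111110011000000110001010111000 ; hops seen [H1,H1,H0,H1,H1] ; pick H1
  + 249.0.0.0/8 (H2) depth=8
  + 20.68.35.0/24 (H1) depth=24
  + 249.128.0.0/11 (H1) depth=11
  Q 249.129.138.226: descend 111110011000000110001010111000 ; hops seen [H1,H2,H1,H1,H0,H1,H1] ; pick H1
  Q 21.95.108.49: descend 00010101010111110110110000110001 ; hops seen [H1,H1,H1] ; pick H1
  Q 249.128.0.110: descend 111110011000000 ; hops seen [H1,H2,H1,H1,H0] ; pick H0
  + 21.95.108.0/23 (H2) depth=23
  + 20.68.35.192/27 (H2) depth=27

== LOOKUPS ==
["H1","H2","H1","H0","H1","H0","H0","H0","H1","H1","H1","H0"]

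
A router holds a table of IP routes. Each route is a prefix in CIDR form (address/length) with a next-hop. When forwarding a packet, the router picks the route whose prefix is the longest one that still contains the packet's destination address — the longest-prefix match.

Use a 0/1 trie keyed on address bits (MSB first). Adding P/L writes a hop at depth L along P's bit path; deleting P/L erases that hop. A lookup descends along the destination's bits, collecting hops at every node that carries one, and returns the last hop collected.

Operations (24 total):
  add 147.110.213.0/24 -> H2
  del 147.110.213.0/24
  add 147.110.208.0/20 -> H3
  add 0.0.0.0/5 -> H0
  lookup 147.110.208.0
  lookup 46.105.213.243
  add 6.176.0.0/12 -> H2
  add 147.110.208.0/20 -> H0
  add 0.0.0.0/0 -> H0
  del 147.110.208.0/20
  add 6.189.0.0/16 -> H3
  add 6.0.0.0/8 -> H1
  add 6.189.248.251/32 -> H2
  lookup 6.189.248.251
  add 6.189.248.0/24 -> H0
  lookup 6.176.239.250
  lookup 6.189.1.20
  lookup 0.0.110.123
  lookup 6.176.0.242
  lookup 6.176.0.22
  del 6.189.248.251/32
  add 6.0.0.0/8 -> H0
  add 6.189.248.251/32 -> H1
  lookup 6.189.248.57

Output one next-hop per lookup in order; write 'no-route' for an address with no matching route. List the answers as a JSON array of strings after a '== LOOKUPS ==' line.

Process each operation:
  add 147.110.213.0/24 -> H2 at depth 24
  del 147.110.213.0/24 (clear depth 24)
  add 147.110.208.0/20 -> H3 at depth 20
  add 0.0.0.0/5 -> H0 at depth 5
  ? 147.110.208.0  path d0:-→d1:-→d2:-→d3:-→d4:-→d5:-→d6:-→d7:-→d8:-→d9:-→d10:-→d11:-→d12:-→d13:-→d14:-→d15:-→d16:-→d17:-→d18:-→d19:-→d20:H3→d21:-  best=H3
  ? 46.105.213.243  path d0:-→d1:-→d2:-  best=no-route
  add 6.176.0.0/12 -> H2 at depth 12
  add 147.110.208.0/20 -> H0 at depth 20
  add 0.0.0.0/0 -> H0 at depth 0
  del 147.110.208.0/20 (clear depth 20)
  add 6.189.0.0/16 -> H3 at depth 16
  add 6.0.0.0/8 -> H1 at depth 8
  add 6.189.248.251/32 -> H2 at depth 32
  ? 6.189.248.251  path d0:H0→d1:-→d2:-→d3:-→d4:-→d5:H0→d6:-→d7:-→d8:H1→d9:-→d10:-→d11:-→d12:H2→d13:-→d14:-→d15:-→d16:H3→d17:-→d18:-→d19:-→d20:-→d21:-→d22:-→d23:-→d24:-→d25:-→d26:-→d27:-→d28:-→d29:-→d30:-→d31:-→d32:H2  best=H2
  add 6.189.248.0/24 -> H0 at depth 24
  ? 6.176.239.250  path d0:H0→d1:-→d2:-→d3:-→d4:-→d5:H0→d6:-→d7:-→d8:H1→d9:-→d10:-→d11:-→d12:H2  best=H2
  ? 6.189.1.20  path d0:H0→d1:-→d2:-→d3:-→d4:-→d5:H0→d6:-→d7:-→d8:H1→d9:-→d10:-→d11:-→d12:H2→d13:-→d14:-→d15:-→d16:H3  best=H3
  ? 0.0.110.123  path d0:H0→d1:-→d2:-→d3:-→d4:-→d5:H0  best=H0
  ? 6.176.0.242  path d0:H0→d1:-→d2:-→d3:-→d4:-→d5:H0→d6:-→d7:-→d8:H1→d9:-→d10:-→d11:-→d12:H2  best=H2
  ? 6.176.0.22  path d0:H0→d1:-→d2:-→d3:-→d4:-→d5:H0→d6:-→d7:-→d8:H1→d9:-→d10:-→d11:-→d12:H2  best=H2
  del 6.189.248.251/32 (clear depth 32)
  add 6.0.0.0/8 -> H0 at depth 8
  add 6.189.248.251/32 -> H1 at depth 32
  ? 6.189.248.57  path d0:H0→d1:-→d2:-→d3:-→d4:-→d5:H0→d6:-→d7:-→d8:H0→d9:-→d10:-→d11:-→d12:H2→d13:-→d14:-→d15:-→d16:H3→d17:-→d18:-→d19:-→d20:-→d21:-→d22:-→d23:-→d24:H0  best=H0

== LOOKUPS ==
["H3","no-route","H2","H2","H3","H0","H2","H2","H0"]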